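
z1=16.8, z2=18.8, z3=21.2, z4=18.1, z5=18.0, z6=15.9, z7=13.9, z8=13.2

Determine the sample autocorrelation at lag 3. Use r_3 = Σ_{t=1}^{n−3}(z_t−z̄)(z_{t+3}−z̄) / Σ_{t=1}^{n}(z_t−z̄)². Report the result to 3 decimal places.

-0.211

Mean z̄ = (16.8 + 18.8 + 21.2 + 18.1 + 18.0 + 15.9 + 13.9 + 13.2)/8 = 16.9875
Deviations from mean: -0.1875, 1.8125, 4.2125, 1.1125, 1.0125, -1.0875, -3.0875, -3.7875
Numerator Σ_{t=1}^{5}(z_t−z̄)(z_{t+3}−z̄) = -10.2242
Denominator Σ(z_t−z̄)² = 48.3888
r_3 = -10.2242 / 48.3888 = -0.211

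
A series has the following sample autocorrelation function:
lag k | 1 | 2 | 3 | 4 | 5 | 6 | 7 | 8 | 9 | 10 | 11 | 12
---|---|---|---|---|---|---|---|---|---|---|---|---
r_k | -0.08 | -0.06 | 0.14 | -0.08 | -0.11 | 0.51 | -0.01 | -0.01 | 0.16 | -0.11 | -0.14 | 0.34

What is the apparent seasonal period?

The largest autocorrelation is r_6 = 0.51, with a weaker echo at lag 12 (0.34); the remaining lags stay at or below 0.16.
The dominant spike at lag 6 indicates a seasonal period of 6.

6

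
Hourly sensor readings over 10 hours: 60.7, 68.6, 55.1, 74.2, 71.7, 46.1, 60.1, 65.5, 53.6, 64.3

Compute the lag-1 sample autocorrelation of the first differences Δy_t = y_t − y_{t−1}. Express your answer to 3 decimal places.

-0.467

First differences Δy: 7.9, -13.5, 19.1, -2.5, -25.6, 14.0, 5.4, -11.9, 10.7
Mean of differences = 0.4000
Numerator Σ(Δy_t−Δȳ)(Δy_{t+1}−Δȳ) = -816.8000
Denominator Σ(Δy_t−Δȳ)² = 1750.9000
r_1(Δy) = -816.8000 / 1750.9000 = -0.467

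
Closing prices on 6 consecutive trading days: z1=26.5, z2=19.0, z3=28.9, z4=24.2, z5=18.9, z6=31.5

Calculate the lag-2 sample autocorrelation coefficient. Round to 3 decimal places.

-0.134

Mean z̄ = (26.5 + 19.0 + 28.9 + 24.2 + 18.9 + 31.5)/6 = 24.8333
Deviations from mean: 1.6667, -5.8333, 4.0667, -0.6333, -5.9333, 6.6667
Σ(z_t−z̄)(z_{t+2}−z̄) = (6.7778) + (3.6944) + (-24.1289) + (-4.2222) = -17.8789
Denominator Σ(z_t−z̄)² = 133.3933
r_2 = -17.8789 / 133.3933 = -0.134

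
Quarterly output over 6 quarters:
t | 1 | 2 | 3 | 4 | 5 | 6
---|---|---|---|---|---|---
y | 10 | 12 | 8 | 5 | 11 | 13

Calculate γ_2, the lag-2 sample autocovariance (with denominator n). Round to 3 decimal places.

Mean ȳ = (10 + 12 + 8 + 5 + 11 + 13)/6 = 9.8333
Σ_{t=1}^{4}(y_t−ȳ)(y_{t+2}−ȳ) = -28.2222
γ_2 = -28.2222 / 6 = -4.704

-4.704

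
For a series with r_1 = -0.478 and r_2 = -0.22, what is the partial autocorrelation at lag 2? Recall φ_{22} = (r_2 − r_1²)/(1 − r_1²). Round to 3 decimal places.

φ_{22} = (r_2 − r_1²) / (1 − r_1²)
r_1² = (-0.478)² = 0.228484
Numerator = -0.22 − 0.2285 = -0.4485; denominator = 1 − 0.2285 = 0.7715
φ_{22} = -0.4485 / 0.7715 = -0.581

-0.581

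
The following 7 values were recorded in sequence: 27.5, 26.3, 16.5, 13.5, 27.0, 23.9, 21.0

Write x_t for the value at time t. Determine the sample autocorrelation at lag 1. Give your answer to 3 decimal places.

0.069

Mean x̄ = (27.5 + 26.3 + 16.5 + 13.5 + 27.0 + 23.9 + 21.0)/7 = 22.2429
Deviations from mean: 5.2571, 4.0571, -5.7429, -8.7429, 4.7571, 1.6571, -1.2429
Σ(x_t−x̄)(x_{t+1}−x̄) = (21.3290) + (-23.2996) + (50.2090) + (-41.5910) + (7.8833) + (-2.0596) = 12.4710
Denominator Σ(x_t−x̄)² = 180.4371
r_1 = 12.4710 / 180.4371 = 0.069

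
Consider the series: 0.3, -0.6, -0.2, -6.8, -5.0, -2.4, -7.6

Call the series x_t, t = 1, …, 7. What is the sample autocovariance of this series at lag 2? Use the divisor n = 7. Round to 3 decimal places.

Mean x̄ = (0.3 − 0.6 − 0.2 − 6.8 − 5.0 − 2.4 − 7.6)/7 = -3.1857
Deviations: 3.4857, 2.5857, 2.9857, -3.6143, -1.8143, 0.7857, -4.4143
Σ_{t=1}^{5}(x_t−x̄)(x_{t+2}−x̄) = 0.8139
γ_2 = 0.8139 / 7 = 0.116

0.116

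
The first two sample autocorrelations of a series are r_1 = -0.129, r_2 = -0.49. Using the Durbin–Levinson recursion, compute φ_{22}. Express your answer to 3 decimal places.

-0.515

φ_{22} = (r_2 − r_1²) / (1 − r_1²)
r_1² = (-0.129)² = 0.016641
Numerator = -0.49 − 0.0166 = -0.5066; denominator = 1 − 0.0166 = 0.9834
φ_{22} = -0.5066 / 0.9834 = -0.515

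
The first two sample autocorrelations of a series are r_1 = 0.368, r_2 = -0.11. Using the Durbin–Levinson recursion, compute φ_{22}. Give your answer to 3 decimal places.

-0.284

φ_{22} = (r_2 − r_1²) / (1 − r_1²)
r_1² = (0.368)² = 0.135424
Numerator = -0.11 − 0.1354 = -0.2454; denominator = 1 − 0.1354 = 0.8646
φ_{22} = -0.2454 / 0.8646 = -0.284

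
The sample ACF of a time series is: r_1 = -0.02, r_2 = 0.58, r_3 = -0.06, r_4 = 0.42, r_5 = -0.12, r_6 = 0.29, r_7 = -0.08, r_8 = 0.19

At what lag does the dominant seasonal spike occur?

2

The largest autocorrelation is r_2 = 0.58, with weaker echoes at lags 4 (0.42), 6 (0.29) and 8 (0.19); the remaining lags stay at or below -0.02.
The dominant spike at lag 2 indicates a seasonal period of 2.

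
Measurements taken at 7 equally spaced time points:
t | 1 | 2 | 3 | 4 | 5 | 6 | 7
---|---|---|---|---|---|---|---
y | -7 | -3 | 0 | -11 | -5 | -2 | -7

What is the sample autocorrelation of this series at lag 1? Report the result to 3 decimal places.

-0.366

Mean ȳ = (-7 − 3 + 0 − 11 − 5 − 2 − 7)/7 = -5.0000
Numerator Σ_{t=1}^{6}(y_t−ȳ)(y_{t+1}−ȳ) = -30.0000
Denominator Σ(y_t−ȳ)² = 82.0000
r_1 = -30.0000 / 82.0000 = -0.366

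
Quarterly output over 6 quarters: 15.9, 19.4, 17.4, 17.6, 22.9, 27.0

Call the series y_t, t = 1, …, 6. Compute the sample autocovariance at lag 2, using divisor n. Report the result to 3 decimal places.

Mean ȳ = (15.9 + 19.4 + 17.4 + 17.6 + 22.9 + 27.0)/6 = 20.0333
Σ_{t=1}^{4}(y_t−ȳ)(y_{t+2}−ȳ) = -12.0756
γ_2 = -12.0756 / 6 = -2.013

-2.013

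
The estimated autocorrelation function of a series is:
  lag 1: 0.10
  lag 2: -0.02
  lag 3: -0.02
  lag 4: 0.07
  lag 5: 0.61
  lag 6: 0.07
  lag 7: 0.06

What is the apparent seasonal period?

5

The largest autocorrelation is r_5 = 0.61; the remaining lags stay at or below 0.10.
The dominant spike at lag 5 indicates a seasonal period of 5.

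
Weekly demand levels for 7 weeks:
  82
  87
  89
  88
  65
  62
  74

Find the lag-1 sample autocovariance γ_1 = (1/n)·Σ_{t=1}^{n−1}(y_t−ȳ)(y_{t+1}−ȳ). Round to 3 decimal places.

Mean ȳ = (82 + 87 + 89 + 88 + 65 + 62 + 74)/7 = 78.1429
Deviations: 3.8571, 8.8571, 10.8571, 9.8571, -13.1429, -16.1429, -4.1429
Σ_{t=1}^{6}(y_t−ȳ)(y_{t+1}−ȳ) = 386.8367
γ_1 = 386.8367 / 7 = 55.262

55.262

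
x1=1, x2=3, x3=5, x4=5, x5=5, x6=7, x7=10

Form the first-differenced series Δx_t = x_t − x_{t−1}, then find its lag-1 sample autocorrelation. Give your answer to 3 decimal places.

First differences Δx: 2, 2, 0, 0, 2, 3
Mean of differences = 1.5000
Numerator Σ(Δx_t−Δx̄)(Δx_{t+1}−Δx̄) = 1.7500
Denominator Σ(Δx_t−Δx̄)² = 7.5000
r_1(Δx) = 1.7500 / 7.5000 = 0.233

0.233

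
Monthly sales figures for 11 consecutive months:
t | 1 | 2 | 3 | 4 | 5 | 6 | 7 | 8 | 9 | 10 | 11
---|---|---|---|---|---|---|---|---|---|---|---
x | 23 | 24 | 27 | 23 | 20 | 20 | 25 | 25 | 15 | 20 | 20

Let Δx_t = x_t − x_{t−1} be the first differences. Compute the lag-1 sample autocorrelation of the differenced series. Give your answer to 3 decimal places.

-0.262

First differences Δx: 1, 3, -4, -3, 0, 5, 0, -10, 5, 0
Mean of differences = -0.3000
Numerator Σ(Δx_t−Δx̄)(Δx_{t+1}−Δx̄) = -48.2900
Denominator Σ(Δx_t−Δx̄)² = 184.1000
r_1(Δx) = -48.2900 / 184.1000 = -0.262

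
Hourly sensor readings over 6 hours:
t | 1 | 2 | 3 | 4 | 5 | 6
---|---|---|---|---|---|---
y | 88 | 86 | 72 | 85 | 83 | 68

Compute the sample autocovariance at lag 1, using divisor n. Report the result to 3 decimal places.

-10.519

Mean ȳ = (88 + 86 + 72 + 85 + 83 + 68)/6 = 80.3333
Σ_{t=1}^{5}(y_t−ȳ)(y_{t+1}−ȳ) = -63.1111
γ_1 = -63.1111 / 6 = -10.519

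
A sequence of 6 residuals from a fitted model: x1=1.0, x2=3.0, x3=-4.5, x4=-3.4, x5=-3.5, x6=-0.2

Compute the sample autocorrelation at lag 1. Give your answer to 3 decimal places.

Mean x̄ = (1.0 + 3.0 − 4.5 − 3.4 − 3.5 − 0.2)/6 = -1.2667
Deviations from mean: 2.2667, 4.2667, -3.2333, -2.1333, -2.2333, 1.0667
Σ(x_t−x̄)(x_{t+1}−x̄) = (9.6711) + (-13.7956) + (6.8978) + (4.7644) + (-2.3822) = 5.1556
Denominator Σ(x_t−x̄)² = 44.4733
r_1 = 5.1556 / 44.4733 = 0.116

0.116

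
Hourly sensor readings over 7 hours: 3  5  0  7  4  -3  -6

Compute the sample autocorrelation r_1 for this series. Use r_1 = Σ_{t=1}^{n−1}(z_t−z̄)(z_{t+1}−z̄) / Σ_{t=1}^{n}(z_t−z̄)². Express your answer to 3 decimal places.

Mean z̄ = (3 + 5 + 0 + 7 + 4 − 3 − 6)/7 = 1.4286
Deviations from mean: 1.5714, 3.5714, -1.4286, 5.5714, 2.5714, -4.4286, -7.4286
Σ(z_t−z̄)(z_{t+1}−z̄) = (5.6122) + (-5.1020) + (-7.9592) + (14.3265) + (-11.3878) + (32.8980) = 28.3878
Denominator Σ(z_t−z̄)² = 129.7143
r_1 = 28.3878 / 129.7143 = 0.219

0.219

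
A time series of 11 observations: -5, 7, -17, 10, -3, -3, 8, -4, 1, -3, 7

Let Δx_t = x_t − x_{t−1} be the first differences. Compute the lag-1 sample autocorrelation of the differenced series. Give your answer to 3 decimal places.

First differences Δx: 12, -24, 27, -13, 0, 11, -12, 5, -4, 10
Mean of differences = 1.2000
Numerator Σ(Δx_t−Δx̄)(Δx_{t+1}−Δx̄) = -1528.4400
Denominator Σ(Δx_t−Δx̄)² = 2009.6000
r_1(Δx) = -1528.4400 / 2009.6000 = -0.761

-0.761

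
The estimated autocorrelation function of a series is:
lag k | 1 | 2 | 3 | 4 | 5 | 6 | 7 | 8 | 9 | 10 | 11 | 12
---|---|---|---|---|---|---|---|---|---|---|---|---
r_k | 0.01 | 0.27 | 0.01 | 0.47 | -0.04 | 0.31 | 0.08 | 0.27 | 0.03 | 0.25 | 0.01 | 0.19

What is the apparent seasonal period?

The largest autocorrelation is r_4 = 0.47; the remaining lags stay at or below 0.31.
The dominant spike at lag 4 indicates a seasonal period of 4.

4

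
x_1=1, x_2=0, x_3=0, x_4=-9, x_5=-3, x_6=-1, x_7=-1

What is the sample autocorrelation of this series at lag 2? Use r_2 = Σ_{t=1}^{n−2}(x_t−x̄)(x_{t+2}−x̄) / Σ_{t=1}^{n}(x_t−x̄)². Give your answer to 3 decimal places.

-0.250

Mean x̄ = (1 + 0 + 0 − 9 − 3 − 1 − 1)/7 = -1.8571
Numerator Σ_{t=1}^{5}(x_t−x̄)(x_{t+2}−x̄) = -17.1837
Denominator Σ(x_t−x̄)² = 68.8571
r_2 = -17.1837 / 68.8571 = -0.250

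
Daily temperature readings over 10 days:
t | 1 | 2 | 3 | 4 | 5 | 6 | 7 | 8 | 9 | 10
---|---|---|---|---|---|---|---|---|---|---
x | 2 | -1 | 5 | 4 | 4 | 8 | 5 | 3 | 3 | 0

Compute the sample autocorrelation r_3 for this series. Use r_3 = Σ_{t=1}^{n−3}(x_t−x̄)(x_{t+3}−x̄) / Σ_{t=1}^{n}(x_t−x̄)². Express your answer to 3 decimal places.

-0.033

Mean x̄ = (2 − 1 + 5 + 4 + 4 + 8 + 5 + 3 + 3 + 0)/10 = 3.3000
Σ(x_t−x̄)(x_{t+3}−x̄) = (-0.9100) + (-3.0100) + (7.9900) + (1.1900) + (-0.2100) + (-1.4100) + (-5.6100) = -1.9700
Denominator Σ(x_t−x̄)² = 60.1000
r_3 = -1.9700 / 60.1000 = -0.033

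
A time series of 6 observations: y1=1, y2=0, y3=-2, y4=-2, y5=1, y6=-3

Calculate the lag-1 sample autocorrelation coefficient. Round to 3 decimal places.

-0.283

Mean ȳ = (1 + 0 − 2 − 2 + 1 − 3)/6 = -0.8333
Deviations from mean: 1.8333, 0.8333, -1.1667, -1.1667, 1.8333, -2.1667
Σ(y_t−ȳ)(y_{t+1}−ȳ) = (1.5278) + (-0.9722) + (1.3611) + (-2.1389) + (-3.9722) = -4.1944
Denominator Σ(y_t−ȳ)² = 14.8333
r_1 = -4.1944 / 14.8333 = -0.283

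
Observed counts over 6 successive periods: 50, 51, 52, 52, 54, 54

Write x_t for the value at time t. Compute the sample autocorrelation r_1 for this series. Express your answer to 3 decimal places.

0.452

Mean x̄ = (50 + 51 + 52 + 52 + 54 + 54)/6 = 52.1667
Deviations from mean: -2.1667, -1.1667, -0.1667, -0.1667, 1.8333, 1.8333
Numerator Σ_{t=1}^{5}(x_t−x̄)(x_{t+1}−x̄) = 5.8056
Denominator Σ(x_t−x̄)² = 12.8333
r_1 = 5.8056 / 12.8333 = 0.452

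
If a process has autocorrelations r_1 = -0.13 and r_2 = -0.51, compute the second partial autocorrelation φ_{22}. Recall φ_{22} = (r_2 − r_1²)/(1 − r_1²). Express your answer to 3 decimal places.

φ_{22} = (r_2 − r_1²) / (1 − r_1²)
r_1² = (-0.13)² = 0.0169
Numerator = -0.51 − 0.0169 = -0.5269; denominator = 1 − 0.0169 = 0.9831
φ_{22} = -0.5269 / 0.9831 = -0.536

-0.536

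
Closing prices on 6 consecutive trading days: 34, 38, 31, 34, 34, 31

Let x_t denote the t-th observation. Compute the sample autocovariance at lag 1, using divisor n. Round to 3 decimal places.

Mean x̄ = (34 + 38 + 31 + 34 + 34 + 31)/6 = 33.6667
Deviations: 0.3333, 4.3333, -2.6667, 0.3333, 0.3333, -2.6667
Σ_{t=1}^{5}(x_t−x̄)(x_{t+1}−x̄) = -11.7778
γ_1 = -11.7778 / 6 = -1.963

-1.963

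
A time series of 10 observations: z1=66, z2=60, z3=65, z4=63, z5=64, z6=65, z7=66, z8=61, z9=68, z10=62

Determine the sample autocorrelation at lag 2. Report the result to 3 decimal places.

Mean z̄ = (66 + 60 + 65 + 63 + 64 + 65 + 66 + 61 + 68 + 62)/10 = 64.0000
Numerator Σ_{t=1}^{8}(z_t−z̄)(z_{t+2}−z̄) = 16.0000
Denominator Σ(z_t−z̄)² = 56.0000
r_2 = 16.0000 / 56.0000 = 0.286

0.286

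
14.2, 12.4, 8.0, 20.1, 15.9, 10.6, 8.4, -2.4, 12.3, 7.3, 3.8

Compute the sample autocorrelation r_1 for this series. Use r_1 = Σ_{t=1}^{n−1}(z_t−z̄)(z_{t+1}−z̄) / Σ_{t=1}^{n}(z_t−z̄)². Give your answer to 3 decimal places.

0.132

Mean z̄ = (14.2 + 12.4 + 8.0 + 20.1 + 15.9 + 10.6 + 8.4 − 2.4 + 12.3 + 7.3 + 3.8)/11 = 10.0545
Numerator Σ_{t=1}^{10}(z_t−z̄)(z_{t+1}−z̄) = 48.9552
Denominator Σ(z_t−z̄)² = 371.8873
r_1 = 48.9552 / 371.8873 = 0.132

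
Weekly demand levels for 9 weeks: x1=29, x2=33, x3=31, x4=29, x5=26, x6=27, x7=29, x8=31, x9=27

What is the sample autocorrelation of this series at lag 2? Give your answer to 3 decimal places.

-0.237

Mean x̄ = (29 + 33 + 31 + 29 + 26 + 27 + 29 + 31 + 27)/9 = 29.1111
Σ(x_t−x̄)(x_{t+2}−x̄) = (-0.2099) + (-0.4321) + (-5.8765) + (0.2346) + (0.3457) + (-3.9877) + (0.2346) = -9.6914
Denominator Σ(x_t−x̄)² = 40.8889
r_2 = -9.6914 / 40.8889 = -0.237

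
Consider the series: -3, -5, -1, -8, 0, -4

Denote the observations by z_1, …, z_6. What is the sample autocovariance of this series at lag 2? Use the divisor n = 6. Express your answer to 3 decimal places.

Mean z̄ = (-3 − 5 − 1 − 8 + 0 − 4)/6 = -3.5000
Deviations: 0.5000, -1.5000, 2.5000, -4.5000, 3.5000, -0.5000
Σ_{t=1}^{4}(z_t−z̄)(z_{t+2}−z̄) = 19.0000
γ_2 = 19.0000 / 6 = 3.167

3.167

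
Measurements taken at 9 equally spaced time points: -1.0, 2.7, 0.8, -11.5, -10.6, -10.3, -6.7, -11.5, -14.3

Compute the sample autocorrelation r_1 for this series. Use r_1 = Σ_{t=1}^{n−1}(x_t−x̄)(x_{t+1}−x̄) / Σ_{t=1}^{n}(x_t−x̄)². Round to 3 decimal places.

Mean x̄ = (-1.0 + 2.7 + 0.8 − 11.5 − 10.6 − 10.3 − 6.7 − 11.5 − 14.3)/9 = -6.9333
Numerator Σ_{t=1}^{8}(x_t−x̄)(x_{t+1}−x̄) = 157.2189
Denominator Σ(x_t−x̄)² = 308.6200
r_1 = 157.2189 / 308.6200 = 0.509

0.509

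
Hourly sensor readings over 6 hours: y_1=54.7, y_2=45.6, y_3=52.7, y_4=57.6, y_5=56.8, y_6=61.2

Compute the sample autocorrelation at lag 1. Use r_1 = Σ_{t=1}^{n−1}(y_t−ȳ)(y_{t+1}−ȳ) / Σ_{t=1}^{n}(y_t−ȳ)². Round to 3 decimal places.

0.229

Mean ȳ = (54.7 + 45.6 + 52.7 + 57.6 + 56.8 + 61.2)/6 = 54.7667
Deviations from mean: -0.0667, -9.1667, -2.0667, 2.8333, 2.0333, 6.4333
Numerator Σ_{t=1}^{5}(y_t−ȳ)(y_{t+1}−ȳ) = 32.5422
Denominator Σ(y_t−ȳ)² = 141.8533
r_1 = 32.5422 / 141.8533 = 0.229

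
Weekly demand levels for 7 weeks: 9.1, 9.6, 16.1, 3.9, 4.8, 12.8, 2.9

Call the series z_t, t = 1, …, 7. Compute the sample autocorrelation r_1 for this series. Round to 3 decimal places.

Mean z̄ = (9.1 + 9.6 + 16.1 + 3.9 + 4.8 + 12.8 + 2.9)/7 = 8.4571
Deviations from mean: 0.6429, 1.1429, 7.6429, -4.5571, -3.6571, 4.3429, -5.5571
Σ(z_t−z̄)(z_{t+1}−z̄) = (0.7347) + (8.7347) + (-34.8296) + (16.6661) + (-15.8824) + (-24.1339) = -48.7104
Denominator Σ(z_t−z̄)² = 144.0171
r_1 = -48.7104 / 144.0171 = -0.338

-0.338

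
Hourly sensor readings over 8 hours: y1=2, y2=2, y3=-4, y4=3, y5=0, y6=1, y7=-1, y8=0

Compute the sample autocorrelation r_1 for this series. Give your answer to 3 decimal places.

-0.517

Mean ȳ = (2 + 2 − 4 + 3 + 0 + 1 − 1 + 0)/8 = 0.3750
Numerator Σ_{t=1}^{7}(y_t−ȳ)(y_{t+1}−ȳ) = -17.5156
Denominator Σ(y_t−ȳ)² = 33.8750
r_1 = -17.5156 / 33.8750 = -0.517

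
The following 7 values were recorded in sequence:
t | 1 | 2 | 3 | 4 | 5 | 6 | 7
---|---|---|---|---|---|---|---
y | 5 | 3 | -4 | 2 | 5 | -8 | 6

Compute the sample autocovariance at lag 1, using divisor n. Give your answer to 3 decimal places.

Mean ȳ = (5 + 3 − 4 + 2 + 5 − 8 + 6)/7 = 1.2857
Deviations: 3.7143, 1.7143, -5.2857, 0.7143, 3.7143, -9.2857, 4.7143
Σ_{t=1}^{6}(y_t−ȳ)(y_{t+1}−ȳ) = -82.0816
γ_1 = -82.0816 / 7 = -11.726

-11.726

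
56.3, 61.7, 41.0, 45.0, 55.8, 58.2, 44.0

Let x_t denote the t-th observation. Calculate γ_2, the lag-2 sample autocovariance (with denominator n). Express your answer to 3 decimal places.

-33.574

Mean x̄ = (56.3 + 61.7 + 41.0 + 45.0 + 55.8 + 58.2 + 44.0)/7 = 51.7143
Deviations: 4.5857, 9.9857, -10.7143, -6.7143, 4.0857, 6.4857, -7.7143
Σ_{t=1}^{5}(x_t−x̄)(x_{t+2}−x̄) = -235.0204
γ_2 = -235.0204 / 7 = -33.574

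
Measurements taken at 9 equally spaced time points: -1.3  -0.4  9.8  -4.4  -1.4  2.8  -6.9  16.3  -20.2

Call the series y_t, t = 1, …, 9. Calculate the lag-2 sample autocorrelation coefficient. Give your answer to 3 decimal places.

Mean ȳ = (-1.3 − 0.4 + 9.8 − 4.4 − 1.4 + 2.8 − 6.9 + 16.3 − 20.2)/9 = -0.6333
Σ(y_t−ȳ)(y_{t+2}−ȳ) = (-6.9556) + (-0.8789) + (-7.9989) + (-12.9322) + (4.8044) + (58.1378) + (122.6178) = 156.7944
Denominator Σ(y_t−ȳ)² = 844.7800
r_2 = 156.7944 / 844.7800 = 0.186

0.186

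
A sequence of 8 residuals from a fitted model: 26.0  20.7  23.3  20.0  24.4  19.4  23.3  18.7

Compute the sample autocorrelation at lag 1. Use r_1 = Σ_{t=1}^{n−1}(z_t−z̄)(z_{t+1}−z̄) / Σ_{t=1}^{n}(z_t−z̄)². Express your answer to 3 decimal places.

Mean z̄ = (26.0 + 20.7 + 23.3 + 20.0 + 24.4 + 19.4 + 23.3 + 18.7)/8 = 21.9750
Deviations from mean: 4.0250, -1.2750, 1.3250, -1.9750, 2.4250, -2.5750, 1.3250, -3.2750
Σ(z_t−z̄)(z_{t+1}−z̄) = (-5.1319) + (-1.6894) + (-2.6169) + (-4.7894) + (-6.2444) + (-3.4119) + (-4.3394) = -28.2231
Denominator Σ(z_t−z̄)² = 48.4750
r_1 = -28.2231 / 48.4750 = -0.582

-0.582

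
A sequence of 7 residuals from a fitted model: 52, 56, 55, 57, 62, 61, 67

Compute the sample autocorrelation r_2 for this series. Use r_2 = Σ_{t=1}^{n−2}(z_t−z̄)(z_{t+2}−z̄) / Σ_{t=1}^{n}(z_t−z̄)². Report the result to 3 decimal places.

Mean z̄ = (52 + 56 + 55 + 57 + 62 + 61 + 67)/7 = 58.5714
Deviations from mean: -6.5714, -2.5714, -3.5714, -1.5714, 3.4286, 2.4286, 8.4286
Numerator Σ_{t=1}^{5}(z_t−z̄)(z_{t+2}−z̄) = 40.3469
Denominator Σ(z_t−z̄)² = 153.7143
r_2 = 40.3469 / 153.7143 = 0.262

0.262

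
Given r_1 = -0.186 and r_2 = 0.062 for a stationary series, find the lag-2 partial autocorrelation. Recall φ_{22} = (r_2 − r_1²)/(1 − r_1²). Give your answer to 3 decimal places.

φ_{22} = (r_2 − r_1²) / (1 − r_1²)
r_1² = (-0.186)² = 0.034596
Numerator = 0.062 − 0.0346 = 0.0274; denominator = 1 − 0.0346 = 0.9654
φ_{22} = 0.0274 / 0.9654 = 0.028

0.028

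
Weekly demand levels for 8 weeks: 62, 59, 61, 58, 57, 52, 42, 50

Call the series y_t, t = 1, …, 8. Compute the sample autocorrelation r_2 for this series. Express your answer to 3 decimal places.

0.142

Mean ȳ = (62 + 59 + 61 + 58 + 57 + 52 + 42 + 50)/8 = 55.1250
Deviations from mean: 6.8750, 3.8750, 5.8750, 2.8750, 1.8750, -3.1250, -13.1250, -5.1250
Σ(y_t−ȳ)(y_{t+2}−ȳ) = (40.3906) + (11.1406) + (11.0156) + (-8.9844) + (-24.6094) + (16.0156) = 44.9688
Denominator Σ(y_t−ȳ)² = 316.8750
r_2 = 44.9688 / 316.8750 = 0.142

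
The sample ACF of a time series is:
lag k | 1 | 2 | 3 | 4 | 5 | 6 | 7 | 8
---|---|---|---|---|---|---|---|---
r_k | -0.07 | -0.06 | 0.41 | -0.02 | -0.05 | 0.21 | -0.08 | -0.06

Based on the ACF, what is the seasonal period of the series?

The largest autocorrelation is r_3 = 0.41, with a weaker echo at lag 6 (0.21); the remaining lags stay at or below -0.02.
The dominant spike at lag 3 indicates a seasonal period of 3.

3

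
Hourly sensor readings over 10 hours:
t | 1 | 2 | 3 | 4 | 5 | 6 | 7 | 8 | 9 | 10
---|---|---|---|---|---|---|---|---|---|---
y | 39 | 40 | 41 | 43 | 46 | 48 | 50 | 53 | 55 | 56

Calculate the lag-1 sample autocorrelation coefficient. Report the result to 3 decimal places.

0.745

Mean ȳ = (39 + 40 + 41 + 43 + 46 + 48 + 50 + 53 + 55 + 56)/10 = 47.1000
Numerator Σ_{t=1}^{9}(y_t−ȳ)(y_{t+1}−ȳ) = 265.9900
Denominator Σ(y_t−ȳ)² = 356.9000
r_1 = 265.9900 / 356.9000 = 0.745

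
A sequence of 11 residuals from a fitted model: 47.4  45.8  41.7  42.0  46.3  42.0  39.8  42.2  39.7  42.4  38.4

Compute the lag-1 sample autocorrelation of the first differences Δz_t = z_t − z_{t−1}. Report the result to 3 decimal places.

First differences Δz: -1.6, -4.1, 0.3, 4.3, -4.3, -2.2, 2.4, -2.5, 2.7, -4.0
Mean of differences = -0.9000
Numerator Σ(Δz_t−Δz̄)(Δz_{t+1}−Δz̄) = -35.1100
Denominator Σ(Δz_t−Δz̄)² = 88.4800
r_1(Δz) = -35.1100 / 88.4800 = -0.397

-0.397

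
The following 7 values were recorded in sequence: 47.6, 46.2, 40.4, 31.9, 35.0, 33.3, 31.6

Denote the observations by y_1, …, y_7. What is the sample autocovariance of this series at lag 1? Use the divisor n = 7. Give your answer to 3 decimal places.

20.891

Mean ȳ = (47.6 + 46.2 + 40.4 + 31.9 + 35.0 + 33.3 + 31.6)/7 = 38.0000
Deviations: 9.6000, 8.2000, 2.4000, -6.1000, -3.0000, -4.7000, -6.4000
Σ_{t=1}^{6}(y_t−ȳ)(y_{t+1}−ȳ) = 146.2400
γ_1 = 146.2400 / 7 = 20.891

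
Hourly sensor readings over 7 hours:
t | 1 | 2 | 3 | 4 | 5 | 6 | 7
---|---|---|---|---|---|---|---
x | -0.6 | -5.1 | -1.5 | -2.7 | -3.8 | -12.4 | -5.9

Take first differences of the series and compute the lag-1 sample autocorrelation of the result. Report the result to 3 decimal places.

First differences Δx: -4.5, 3.6, -1.2, -1.1, -8.6, 6.5
Mean of differences = -0.8833
Numerator Σ(Δx_t−Δx̄)(Δx_{t+1}−Δx̄) = -72.8686
Denominator Σ(Δx_t−Δx̄)² = 147.3883
r_1(Δx) = -72.8686 / 147.3883 = -0.494

-0.494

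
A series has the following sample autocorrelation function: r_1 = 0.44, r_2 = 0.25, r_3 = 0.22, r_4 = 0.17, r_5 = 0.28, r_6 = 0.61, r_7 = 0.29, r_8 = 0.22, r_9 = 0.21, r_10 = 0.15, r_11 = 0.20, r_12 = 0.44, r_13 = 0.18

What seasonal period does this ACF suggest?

The largest autocorrelation is r_6 = 0.61; the remaining lags stay at or below 0.44. The elevated value at lag 1 (0.44), dropping to 0.25 at lag 2, reflects decaying short-term dependence rather than seasonality.
The dominant spike at lag 6 indicates a seasonal period of 6.

6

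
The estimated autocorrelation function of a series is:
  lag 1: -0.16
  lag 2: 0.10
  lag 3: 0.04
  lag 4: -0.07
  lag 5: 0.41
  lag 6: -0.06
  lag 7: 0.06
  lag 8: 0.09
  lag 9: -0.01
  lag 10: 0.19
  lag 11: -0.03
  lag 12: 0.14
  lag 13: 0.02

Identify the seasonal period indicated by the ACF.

5

The largest autocorrelation is r_5 = 0.41, with a weaker echo at lag 10 (0.19); the remaining lags stay at or below 0.14.
The dominant spike at lag 5 indicates a seasonal period of 5.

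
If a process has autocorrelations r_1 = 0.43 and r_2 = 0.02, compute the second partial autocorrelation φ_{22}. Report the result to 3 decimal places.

φ_{22} = (r_2 − r_1²) / (1 − r_1²)
r_1² = (0.43)² = 0.1849
Numerator = 0.02 − 0.1849 = -0.1649; denominator = 1 − 0.1849 = 0.8151
φ_{22} = -0.1649 / 0.8151 = -0.202

-0.202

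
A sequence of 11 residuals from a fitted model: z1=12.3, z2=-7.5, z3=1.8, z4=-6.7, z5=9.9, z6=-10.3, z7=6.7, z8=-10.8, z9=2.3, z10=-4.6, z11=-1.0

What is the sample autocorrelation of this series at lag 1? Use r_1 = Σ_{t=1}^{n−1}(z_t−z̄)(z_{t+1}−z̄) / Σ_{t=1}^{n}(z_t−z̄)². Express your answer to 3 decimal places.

Mean z̄ = (12.3 − 7.5 + 1.8 − 6.7 + 9.9 − 10.3 + 6.7 − 10.8 + 2.3 − 4.6 − 1.0)/11 = -0.7182
Numerator Σ_{t=1}^{10}(z_t−z̄)(z_{t+1}−z̄) = -472.6049
Denominator Σ(z_t−z̄)² = 643.0764
r_1 = -472.6049 / 643.0764 = -0.735

-0.735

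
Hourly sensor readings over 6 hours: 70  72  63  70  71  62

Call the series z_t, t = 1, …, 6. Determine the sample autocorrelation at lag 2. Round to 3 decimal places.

Mean z̄ = (70 + 72 + 63 + 70 + 71 + 62)/6 = 68.0000
Deviations from mean: 2.0000, 4.0000, -5.0000, 2.0000, 3.0000, -6.0000
Σ(z_t−z̄)(z_{t+2}−z̄) = (-10.0000) + (8.0000) + (-15.0000) + (-12.0000) = -29.0000
Denominator Σ(z_t−z̄)² = 94.0000
r_2 = -29.0000 / 94.0000 = -0.309

-0.309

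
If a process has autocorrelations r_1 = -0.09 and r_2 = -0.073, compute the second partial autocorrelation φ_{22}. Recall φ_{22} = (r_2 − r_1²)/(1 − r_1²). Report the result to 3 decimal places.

φ_{22} = (r_2 − r_1²) / (1 − r_1²)
r_1² = (-0.09)² = 0.0081
Numerator = -0.073 − 0.0081 = -0.0811; denominator = 1 − 0.0081 = 0.9919
φ_{22} = -0.0811 / 0.9919 = -0.082

-0.082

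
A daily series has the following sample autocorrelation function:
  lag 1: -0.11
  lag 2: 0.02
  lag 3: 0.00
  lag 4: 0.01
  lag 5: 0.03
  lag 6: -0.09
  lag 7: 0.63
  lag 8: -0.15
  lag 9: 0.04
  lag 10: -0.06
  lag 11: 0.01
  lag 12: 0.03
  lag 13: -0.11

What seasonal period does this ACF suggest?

7

The largest autocorrelation is r_7 = 0.63; the remaining lags stay at or below 0.04.
The dominant spike at lag 7 indicates a seasonal period of 7.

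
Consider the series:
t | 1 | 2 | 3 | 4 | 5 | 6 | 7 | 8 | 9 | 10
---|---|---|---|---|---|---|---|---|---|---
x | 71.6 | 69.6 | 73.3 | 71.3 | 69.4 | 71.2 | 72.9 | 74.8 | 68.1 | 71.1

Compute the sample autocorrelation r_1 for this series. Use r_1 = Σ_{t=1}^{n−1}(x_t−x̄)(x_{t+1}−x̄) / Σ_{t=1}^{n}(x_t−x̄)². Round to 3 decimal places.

-0.248

Mean x̄ = (71.6 + 69.6 + 73.3 + 71.3 + 69.4 + 71.2 + 72.9 + 74.8 + 68.1 + 71.1)/10 = 71.3300
Numerator Σ_{t=1}^{9}(x_t−x̄)(x_{t+1}−x̄) = -8.8469
Denominator Σ(x_t−x̄)² = 35.6810
r_1 = -8.8469 / 35.6810 = -0.248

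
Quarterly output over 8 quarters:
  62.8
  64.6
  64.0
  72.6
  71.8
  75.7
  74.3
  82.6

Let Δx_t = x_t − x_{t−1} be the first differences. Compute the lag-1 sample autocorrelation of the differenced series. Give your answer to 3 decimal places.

-0.635

First differences Δx: 1.8, -0.6, 8.6, -0.8, 3.9, -1.4, 8.3
Mean of differences = 2.8286
Numerator Σ(Δx_t−Δx̄)(Δx_{t+1}−Δx̄) = -68.7580
Denominator Σ(Δx_t−Δx̄)² = 108.2543
r_1(Δx) = -68.7580 / 108.2543 = -0.635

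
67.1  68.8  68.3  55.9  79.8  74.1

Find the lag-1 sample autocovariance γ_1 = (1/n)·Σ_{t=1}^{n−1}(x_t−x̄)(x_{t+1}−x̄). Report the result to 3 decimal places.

Mean x̄ = (67.1 + 68.8 + 68.3 + 55.9 + 79.8 + 74.1)/6 = 69.0000
Σ_{t=1}^{5}(x_t−x̄)(x_{t+1}−x̄) = -76.7100
γ_1 = -76.7100 / 6 = -12.785

-12.785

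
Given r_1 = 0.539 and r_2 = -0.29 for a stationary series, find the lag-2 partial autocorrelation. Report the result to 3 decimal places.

-0.818

φ_{22} = (r_2 − r_1²) / (1 − r_1²)
r_1² = (0.539)² = 0.290521
Numerator = -0.29 − 0.2905 = -0.5805; denominator = 1 − 0.2905 = 0.7095
φ_{22} = -0.5805 / 0.7095 = -0.818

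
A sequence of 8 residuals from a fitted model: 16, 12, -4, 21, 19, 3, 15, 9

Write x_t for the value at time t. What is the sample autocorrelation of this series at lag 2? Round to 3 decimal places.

Mean x̄ = (16 + 12 − 4 + 21 + 19 + 3 + 15 + 9)/8 = 11.3750
Σ(x_t−x̄)(x_{t+2}−x̄) = (-71.1094) + (6.0156) + (-117.2344) + (-80.6094) + (27.6406) + (19.8906) = -215.4063
Denominator Σ(x_t−x̄)² = 497.8750
r_2 = -215.4063 / 497.8750 = -0.433

-0.433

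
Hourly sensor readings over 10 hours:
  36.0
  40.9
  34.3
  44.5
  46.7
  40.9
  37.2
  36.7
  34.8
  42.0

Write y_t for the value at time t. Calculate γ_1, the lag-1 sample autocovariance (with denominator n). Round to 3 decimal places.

Mean ȳ = (36.0 + 40.9 + 34.3 + 44.5 + 46.7 + 40.9 + 37.2 + 36.7 + 34.8 + 42.0)/10 = 39.4000
Σ_{t=1}^{9}(y_t−ȳ)(y_{t+1}−ȳ) = 12.5200
γ_1 = 12.5200 / 10 = 1.252

1.252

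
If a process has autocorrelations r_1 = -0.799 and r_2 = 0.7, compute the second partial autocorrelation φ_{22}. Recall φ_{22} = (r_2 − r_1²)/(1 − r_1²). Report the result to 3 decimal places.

φ_{22} = (r_2 − r_1²) / (1 − r_1²)
r_1² = (-0.799)² = 0.638401
Numerator = 0.7 − 0.6384 = 0.0616; denominator = 1 − 0.6384 = 0.3616
φ_{22} = 0.0616 / 0.3616 = 0.170

0.170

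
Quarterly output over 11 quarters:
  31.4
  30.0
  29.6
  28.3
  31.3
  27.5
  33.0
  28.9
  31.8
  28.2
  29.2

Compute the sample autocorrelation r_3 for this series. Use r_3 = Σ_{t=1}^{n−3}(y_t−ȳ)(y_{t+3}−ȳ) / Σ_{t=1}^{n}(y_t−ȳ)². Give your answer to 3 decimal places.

Mean ȳ = (31.4 + 30.0 + 29.6 + 28.3 + 31.3 + 27.5 + 33.0 + 28.9 + 31.8 + 28.2 + 29.2)/11 = 29.9273
Numerator Σ_{t=1}^{8}(y_t−ȳ)(y_{t+3}−ȳ) = -17.0186
Denominator Σ(y_t−ȳ)² = 30.2218
r_3 = -17.0186 / 30.2218 = -0.563

-0.563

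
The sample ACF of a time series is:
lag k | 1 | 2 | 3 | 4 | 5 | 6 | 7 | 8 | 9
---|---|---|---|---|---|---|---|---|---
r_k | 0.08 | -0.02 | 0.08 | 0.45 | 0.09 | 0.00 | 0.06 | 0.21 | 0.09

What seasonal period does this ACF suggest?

4

The largest autocorrelation is r_4 = 0.45, with a weaker echo at lag 8 (0.21); the remaining lags stay at or below 0.09.
The dominant spike at lag 4 indicates a seasonal period of 4.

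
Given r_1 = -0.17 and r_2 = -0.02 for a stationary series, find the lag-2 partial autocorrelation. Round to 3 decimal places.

-0.050

φ_{22} = (r_2 − r_1²) / (1 − r_1²)
r_1² = (-0.17)² = 0.0289
Numerator = -0.02 − 0.0289 = -0.0489; denominator = 1 − 0.0289 = 0.9711
φ_{22} = -0.0489 / 0.9711 = -0.050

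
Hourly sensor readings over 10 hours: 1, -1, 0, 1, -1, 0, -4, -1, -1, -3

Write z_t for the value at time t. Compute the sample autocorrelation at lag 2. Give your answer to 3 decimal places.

0.169

Mean z̄ = (1 − 1 + 0 + 1 − 1 + 0 − 4 − 1 − 1 − 3)/10 = -0.9000
Numerator Σ_{t=1}^{8}(z_t−z̄)(z_{t+2}−z̄) = 3.8800
Denominator Σ(z_t−z̄)² = 22.9000
r_2 = 3.8800 / 22.9000 = 0.169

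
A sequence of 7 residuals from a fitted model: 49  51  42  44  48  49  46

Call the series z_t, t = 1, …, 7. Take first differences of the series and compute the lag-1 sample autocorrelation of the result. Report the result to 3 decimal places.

-0.249

First differences Δz: 2, -9, 2, 4, 1, -3
Mean of differences = -0.5000
Numerator Σ(Δz_t−Δz̄)(Δz_{t+1}−Δz̄) = -28.2500
Denominator Σ(Δz_t−Δz̄)² = 113.5000
r_1(Δz) = -28.2500 / 113.5000 = -0.249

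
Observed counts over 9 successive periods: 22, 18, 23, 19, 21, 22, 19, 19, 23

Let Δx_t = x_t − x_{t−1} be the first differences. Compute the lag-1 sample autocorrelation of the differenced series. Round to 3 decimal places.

-0.566

First differences Δx: -4, 5, -4, 2, 1, -3, 0, 4
Mean of differences = 0.1250
Numerator Σ(Δx_t−Δx̄)(Δx_{t+1}−Δx̄) = -49.1406
Denominator Σ(Δx_t−Δx̄)² = 86.8750
r_1(Δx) = -49.1406 / 86.8750 = -0.566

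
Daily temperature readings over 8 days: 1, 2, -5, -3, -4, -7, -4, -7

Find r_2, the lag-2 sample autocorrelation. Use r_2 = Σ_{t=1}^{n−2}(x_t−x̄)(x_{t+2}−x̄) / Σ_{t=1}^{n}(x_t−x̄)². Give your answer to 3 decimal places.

Mean x̄ = (1 + 2 − 5 − 3 − 4 − 7 − 4 − 7)/8 = -3.3750
Numerator Σ_{t=1}^{6}(x_t−x̄)(x_{t+2}−x̄) = 8.0938
Denominator Σ(x_t−x̄)² = 77.8750
r_2 = 8.0938 / 77.8750 = 0.104

0.104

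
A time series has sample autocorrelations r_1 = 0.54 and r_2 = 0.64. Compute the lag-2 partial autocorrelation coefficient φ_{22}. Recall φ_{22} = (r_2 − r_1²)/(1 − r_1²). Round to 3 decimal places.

φ_{22} = (r_2 − r_1²) / (1 − r_1²)
r_1² = (0.54)² = 0.2916
Numerator = 0.64 − 0.2916 = 0.3484; denominator = 1 − 0.2916 = 0.7084
φ_{22} = 0.3484 / 0.7084 = 0.492

0.492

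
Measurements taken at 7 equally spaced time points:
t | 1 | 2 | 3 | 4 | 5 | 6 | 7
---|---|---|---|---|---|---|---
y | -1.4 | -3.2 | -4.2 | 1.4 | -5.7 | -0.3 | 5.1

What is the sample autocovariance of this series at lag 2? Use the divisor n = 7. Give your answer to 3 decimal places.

-2.434

Mean ȳ = (-1.4 − 3.2 − 4.2 + 1.4 − 5.7 − 0.3 + 5.1)/7 = -1.1857
Σ_{t=1}^{5}(y_t−ȳ)(y_{t+2}−ȳ) = -17.0404
γ_2 = -17.0404 / 7 = -2.434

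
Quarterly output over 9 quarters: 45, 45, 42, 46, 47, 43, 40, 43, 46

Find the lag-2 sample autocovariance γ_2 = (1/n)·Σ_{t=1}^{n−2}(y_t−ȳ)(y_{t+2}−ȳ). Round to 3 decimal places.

-2.978

Mean ȳ = (45 + 45 + 42 + 46 + 47 + 43 + 40 + 43 + 46)/9 = 44.1111
Σ_{t=1}^{7}(y_t−ȳ)(y_{t+2}−ȳ) = -26.8025
γ_2 = -26.8025 / 9 = -2.978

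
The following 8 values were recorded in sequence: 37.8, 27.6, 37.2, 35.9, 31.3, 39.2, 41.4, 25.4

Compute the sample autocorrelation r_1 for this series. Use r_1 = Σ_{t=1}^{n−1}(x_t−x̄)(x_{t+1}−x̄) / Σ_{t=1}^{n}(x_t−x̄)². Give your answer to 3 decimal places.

-0.379

Mean x̄ = (37.8 + 27.6 + 37.2 + 35.9 + 31.3 + 39.2 + 41.4 + 25.4)/8 = 34.4750
Deviations from mean: 3.3250, -6.8750, 2.7250, 1.4250, -3.1750, 4.7250, 6.9250, -9.0750
Σ(x_t−x̄)(x_{t+1}−x̄) = (-22.8594) + (-18.7344) + (3.8831) + (-4.5244) + (-15.0019) + (32.7206) + (-62.8444) = -87.3606
Denominator Σ(x_t−x̄)² = 230.4950
r_1 = -87.3606 / 230.4950 = -0.379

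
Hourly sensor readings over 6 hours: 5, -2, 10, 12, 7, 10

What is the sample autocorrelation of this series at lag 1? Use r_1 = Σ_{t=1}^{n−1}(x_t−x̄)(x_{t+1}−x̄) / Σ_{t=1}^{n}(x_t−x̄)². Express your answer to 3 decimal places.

0.047

Mean x̄ = (5 − 2 + 10 + 12 + 7 + 10)/6 = 7.0000
Σ(x_t−x̄)(x_{t+1}−x̄) = (18.0000) + (-27.0000) + (15.0000) + (0.0000) + (0.0000) = 6.0000
Denominator Σ(x_t−x̄)² = 128.0000
r_1 = 6.0000 / 128.0000 = 0.047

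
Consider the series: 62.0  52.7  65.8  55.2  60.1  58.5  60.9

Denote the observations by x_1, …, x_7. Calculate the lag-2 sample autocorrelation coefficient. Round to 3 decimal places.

0.478

Mean x̄ = (62.0 + 52.7 + 65.8 + 55.2 + 60.1 + 58.5 + 60.9)/7 = 59.3143
Σ(x_t−x̄)(x_{t+2}−x̄) = (17.4188) + (27.2131) + (5.0959) + (3.3502) + (1.2459) = 54.3239
Denominator Σ(x_t−x̄)² = 113.7486
r_2 = 54.3239 / 113.7486 = 0.478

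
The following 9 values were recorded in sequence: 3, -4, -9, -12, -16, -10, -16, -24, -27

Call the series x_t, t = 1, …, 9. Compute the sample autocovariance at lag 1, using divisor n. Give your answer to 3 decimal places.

Mean x̄ = (3 − 4 − 9 − 12 − 16 − 10 − 16 − 24 − 27)/9 = -12.7778
Σ_{t=1}^{8}(x_t−x̄)(x_{t+1}−x̄) = 349.9506
γ_1 = 349.9506 / 9 = 38.883

38.883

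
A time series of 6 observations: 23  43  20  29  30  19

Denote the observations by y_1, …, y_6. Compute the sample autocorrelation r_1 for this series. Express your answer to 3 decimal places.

Mean ȳ = (23 + 43 + 20 + 29 + 30 + 19)/6 = 27.3333
Deviations from mean: -4.3333, 15.6667, -7.3333, 1.6667, 2.6667, -8.3333
Σ(y_t−ȳ)(y_{t+1}−ȳ) = (-67.8889) + (-114.8889) + (-12.2222) + (4.4444) + (-22.2222) = -212.7778
Denominator Σ(y_t−ȳ)² = 397.3333
r_1 = -212.7778 / 397.3333 = -0.536

-0.536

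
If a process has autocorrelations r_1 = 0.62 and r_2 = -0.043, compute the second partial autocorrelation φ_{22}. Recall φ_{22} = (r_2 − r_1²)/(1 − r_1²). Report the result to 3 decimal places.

-0.694

φ_{22} = (r_2 − r_1²) / (1 − r_1²)
r_1² = (0.62)² = 0.3844
Numerator = -0.043 − 0.3844 = -0.4274; denominator = 1 − 0.3844 = 0.6156
φ_{22} = -0.4274 / 0.6156 = -0.694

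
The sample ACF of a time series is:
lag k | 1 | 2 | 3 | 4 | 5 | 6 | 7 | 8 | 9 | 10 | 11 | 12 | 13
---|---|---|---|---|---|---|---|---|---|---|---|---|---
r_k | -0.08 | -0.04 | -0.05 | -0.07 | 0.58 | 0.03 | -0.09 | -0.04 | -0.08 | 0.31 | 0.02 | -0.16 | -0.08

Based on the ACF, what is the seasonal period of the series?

The largest autocorrelation is r_5 = 0.58, with a weaker echo at lag 10 (0.31); the remaining lags stay at or below 0.03.
The dominant spike at lag 5 indicates a seasonal period of 5.

5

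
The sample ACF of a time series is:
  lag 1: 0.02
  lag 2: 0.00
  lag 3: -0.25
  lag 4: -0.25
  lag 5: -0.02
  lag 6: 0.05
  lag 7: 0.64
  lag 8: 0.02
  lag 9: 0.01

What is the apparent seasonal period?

7

The largest autocorrelation is r_7 = 0.64; the remaining lags stay at or below 0.05.
The dominant spike at lag 7 indicates a seasonal period of 7.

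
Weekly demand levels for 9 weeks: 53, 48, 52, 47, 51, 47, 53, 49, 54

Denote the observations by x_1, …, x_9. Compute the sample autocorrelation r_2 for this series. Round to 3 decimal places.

0.674

Mean x̄ = (53 + 48 + 52 + 47 + 51 + 47 + 53 + 49 + 54)/9 = 50.4444
Numerator Σ_{t=1}^{7}(x_t−x̄)(x_{t+2}−x̄) = 40.6049
Denominator Σ(x_t−x̄)² = 60.2222
r_2 = 40.6049 / 60.2222 = 0.674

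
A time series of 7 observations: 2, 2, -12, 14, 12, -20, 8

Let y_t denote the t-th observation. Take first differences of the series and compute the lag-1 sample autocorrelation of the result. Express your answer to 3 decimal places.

-0.458

First differences Δy: 0, -14, 26, -2, -32, 28
Mean of differences = 1.0000
Numerator Σ(Δy_t−Δȳ)(Δy_{t+1}−Δȳ) = -1227.0000
Denominator Σ(Δy_t−Δȳ)² = 2678.0000
r_1(Δy) = -1227.0000 / 2678.0000 = -0.458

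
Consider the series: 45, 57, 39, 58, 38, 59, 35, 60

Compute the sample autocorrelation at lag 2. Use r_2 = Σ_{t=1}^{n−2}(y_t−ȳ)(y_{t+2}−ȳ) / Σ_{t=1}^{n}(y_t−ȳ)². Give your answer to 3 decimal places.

Mean ȳ = (45 + 57 + 39 + 58 + 38 + 59 + 35 + 60)/8 = 48.8750
Deviations from mean: -3.8750, 8.1250, -9.8750, 9.1250, -10.8750, 10.1250, -13.8750, 11.1250
Σ(y_t−ȳ)(y_{t+2}−ȳ) = (38.2656) + (74.1406) + (107.3906) + (92.3906) + (150.8906) + (112.6406) = 575.7188
Denominator Σ(y_t−ȳ)² = 798.8750
r_2 = 575.7188 / 798.8750 = 0.721

0.721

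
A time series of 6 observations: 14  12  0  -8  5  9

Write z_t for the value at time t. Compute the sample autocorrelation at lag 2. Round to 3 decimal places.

-0.537

Mean z̄ = (14 + 12 + 0 − 8 + 5 + 9)/6 = 5.3333
Deviations from mean: 8.6667, 6.6667, -5.3333, -13.3333, -0.3333, 3.6667
Numerator Σ_{t=1}^{4}(z_t−z̄)(z_{t+2}−z̄) = -182.2222
Denominator Σ(z_t−z̄)² = 339.3333
r_2 = -182.2222 / 339.3333 = -0.537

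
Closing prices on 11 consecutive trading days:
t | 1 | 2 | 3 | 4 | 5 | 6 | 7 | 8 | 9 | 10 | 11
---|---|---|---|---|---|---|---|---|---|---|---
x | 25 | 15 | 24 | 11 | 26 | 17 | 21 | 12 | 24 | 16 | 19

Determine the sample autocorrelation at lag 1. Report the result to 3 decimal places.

-0.789

Mean x̄ = (25 + 15 + 24 + 11 + 26 + 17 + 21 + 12 + 24 + 16 + 19)/11 = 19.0909
Numerator Σ_{t=1}^{10}(x_t−x̄)(x_{t+1}−x̄) = -221.5537
Denominator Σ(x_t−x̄)² = 280.9091
r_1 = -221.5537 / 280.9091 = -0.789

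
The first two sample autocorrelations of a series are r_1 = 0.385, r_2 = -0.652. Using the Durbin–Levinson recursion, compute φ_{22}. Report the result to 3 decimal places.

φ_{22} = (r_2 − r_1²) / (1 − r_1²)
r_1² = (0.385)² = 0.148225
Numerator = -0.652 − 0.1482 = -0.8002; denominator = 1 − 0.1482 = 0.8518
φ_{22} = -0.8002 / 0.8518 = -0.939

-0.939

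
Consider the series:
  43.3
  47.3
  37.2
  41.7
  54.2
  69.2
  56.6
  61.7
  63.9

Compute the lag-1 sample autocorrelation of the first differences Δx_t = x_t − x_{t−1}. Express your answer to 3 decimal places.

-0.195

First differences Δx: 4.0, -10.1, 4.5, 12.5, 15.0, -12.6, 5.1, 2.2
Mean of differences = 2.5750
Numerator Σ(Δx_t−Δx̄)(Δx_{t+1}−Δx̄) = -127.8506
Denominator Σ(Δx_t−Δx̄)² = 656.0750
r_1(Δx) = -127.8506 / 656.0750 = -0.195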